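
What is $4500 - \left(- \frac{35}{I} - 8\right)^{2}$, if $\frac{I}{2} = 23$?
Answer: $\frac{9359591}{2116} \approx 4423.3$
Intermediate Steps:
$I = 46$ ($I = 2 \cdot 23 = 46$)
$4500 - \left(- \frac{35}{I} - 8\right)^{2} = 4500 - \left(- \frac{35}{46} - 8\right)^{2} = 4500 - \left(- \frac{403}{46}\right)^{2} = 4500 - \frac{162409}{2116} = \frac{9359591}{2116}$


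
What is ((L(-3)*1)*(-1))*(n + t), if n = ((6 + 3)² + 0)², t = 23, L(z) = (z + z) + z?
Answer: 59256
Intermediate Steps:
L(z) = 3*z (L(z) = 2*z + z = 3*z)
n = 6561 (n = (9² + 0)² = (81 + 0)² = 81² = 6561)
((L(-3)*1)*(-1))*(n + t) = (((3*(-3))*1)*(-1))*(6561 + 23) = (-9*1*(-1))*6584 = -9*(-1)*6584 = 9*6584 = 59256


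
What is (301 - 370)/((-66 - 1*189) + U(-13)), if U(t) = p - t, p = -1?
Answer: 23/81 ≈ 0.28395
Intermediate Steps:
U(t) = -1 - t
(301 - 370)/((-66 - 1*189) + U(-13)) = (301 - 370)/((-66 - 1*189) + (-1 - 1*(-13))) = -69/((-66 - 189) + (-1 + 13)) = -69/(-255 + 12) = -69/(-243) = -69*(-1/243) = 23/81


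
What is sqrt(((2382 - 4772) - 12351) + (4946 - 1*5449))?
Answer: 2*I*sqrt(3811) ≈ 123.47*I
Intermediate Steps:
sqrt(((2382 - 4772) - 12351) + (4946 - 1*5449)) = sqrt((-2390 - 12351) + (4946 - 5449)) = sqrt(-14741 - 503) = sqrt(-15244) = 2*I*sqrt(3811)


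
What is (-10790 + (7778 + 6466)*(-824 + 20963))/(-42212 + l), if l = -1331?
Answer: -286849126/43543 ≈ -6587.7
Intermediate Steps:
(-10790 + (7778 + 6466)*(-824 + 20963))/(-42212 + l) = (-10790 + (7778 + 6466)*(-824 + 20963))/(-42212 - 1331) = (-10790 + 14244*20139)/(-43543) = (-10790 + 286859916)*(-1/43543) = 286849126*(-1/43543) = -286849126/43543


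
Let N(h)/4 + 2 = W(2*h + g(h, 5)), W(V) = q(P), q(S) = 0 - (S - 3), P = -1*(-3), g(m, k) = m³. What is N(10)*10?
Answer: -80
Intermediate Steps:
P = 3
q(S) = 3 - S (q(S) = 0 - (-3 + S) = 0 + (3 - S) = 3 - S)
W(V) = 0 (W(V) = 3 - 1*3 = 3 - 3 = 0)
N(h) = -8 (N(h) = -8 + 4*0 = -8 + 0 = -8)
N(10)*10 = -8*10 = -80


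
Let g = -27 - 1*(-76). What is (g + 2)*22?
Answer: 1122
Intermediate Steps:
g = 49 (g = -27 + 76 = 49)
(g + 2)*22 = (49 + 2)*22 = 51*22 = 1122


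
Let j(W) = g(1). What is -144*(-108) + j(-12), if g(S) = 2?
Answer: 15554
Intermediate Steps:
j(W) = 2
-144*(-108) + j(-12) = -144*(-108) + 2 = 15552 + 2 = 15554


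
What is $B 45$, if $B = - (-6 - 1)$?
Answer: $315$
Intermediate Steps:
$B = 7$ ($B = \left(-1\right) \left(-7\right) = 7$)
$B 45 = 7 \cdot 45 = 315$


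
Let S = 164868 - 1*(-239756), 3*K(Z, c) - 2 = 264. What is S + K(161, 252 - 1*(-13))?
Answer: 1214138/3 ≈ 4.0471e+5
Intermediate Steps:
K(Z, c) = 266/3 (K(Z, c) = ⅔ + (⅓)*264 = ⅔ + 88 = 266/3)
S = 404624 (S = 164868 + 239756 = 404624)
S + K(161, 252 - 1*(-13)) = 404624 + 266/3 = 1214138/3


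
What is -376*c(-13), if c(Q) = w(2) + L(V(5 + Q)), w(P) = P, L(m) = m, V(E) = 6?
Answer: -3008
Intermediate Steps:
c(Q) = 8 (c(Q) = 2 + 6 = 8)
-376*c(-13) = -376*8 = -3008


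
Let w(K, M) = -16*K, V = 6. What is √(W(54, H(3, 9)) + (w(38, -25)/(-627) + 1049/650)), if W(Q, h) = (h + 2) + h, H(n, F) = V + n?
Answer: √415629786/4290 ≈ 4.7522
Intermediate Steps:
H(n, F) = 6 + n
W(Q, h) = 2 + 2*h (W(Q, h) = (2 + h) + h = 2 + 2*h)
√(W(54, H(3, 9)) + (w(38, -25)/(-627) + 1049/650)) = √((2 + 2*(6 + 3)) + (-16*38/(-627) + 1049/650)) = √((2 + 2*9) + (-608*(-1/627) + 1049*(1/650))) = √((2 + 18) + (32/33 + 1049/650)) = √(20 + 55417/21450) = √(484417/21450) = √415629786/4290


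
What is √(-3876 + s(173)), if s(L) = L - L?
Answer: 2*I*√969 ≈ 62.258*I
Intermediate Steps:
s(L) = 0
√(-3876 + s(173)) = √(-3876 + 0) = √(-3876) = 2*I*√969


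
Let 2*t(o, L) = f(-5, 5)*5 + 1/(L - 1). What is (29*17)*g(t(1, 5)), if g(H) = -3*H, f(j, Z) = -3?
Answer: 87261/8 ≈ 10908.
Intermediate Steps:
t(o, L) = -15/2 + 1/(2*(-1 + L)) (t(o, L) = (-3*5 + 1/(L - 1))/2 = (-15 + 1/(-1 + L))/2 = -15/2 + 1/(2*(-1 + L)))
(29*17)*g(t(1, 5)) = (29*17)*(-3*(16 - 15*5)/(2*(-1 + 5))) = 493*(-3*(16 - 75)/(2*4)) = 493*(-3*(-59)/(2*4)) = 493*(-3*(-59/8)) = 493*(177/8) = 87261/8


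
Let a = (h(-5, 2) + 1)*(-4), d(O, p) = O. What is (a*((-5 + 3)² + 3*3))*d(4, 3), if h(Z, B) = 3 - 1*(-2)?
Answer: -1248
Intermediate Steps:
h(Z, B) = 5 (h(Z, B) = 3 + 2 = 5)
a = -24 (a = (5 + 1)*(-4) = 6*(-4) = -24)
(a*((-5 + 3)² + 3*3))*d(4, 3) = -24*((-5 + 3)² + 3*3)*4 = -24*((-2)² + 9)*4 = -24*(4 + 9)*4 = -24*13*4 = -312*4 = -1248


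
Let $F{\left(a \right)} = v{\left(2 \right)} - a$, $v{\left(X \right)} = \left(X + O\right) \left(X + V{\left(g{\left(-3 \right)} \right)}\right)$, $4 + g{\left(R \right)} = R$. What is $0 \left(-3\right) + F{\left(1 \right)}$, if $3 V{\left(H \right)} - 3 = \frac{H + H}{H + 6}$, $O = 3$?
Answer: $\frac{112}{3} \approx 37.333$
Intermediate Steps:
$g{\left(R \right)} = -4 + R$
$V{\left(H \right)} = 1 + \frac{2 H}{3 \left(6 + H\right)}$ ($V{\left(H \right)} = 1 + \frac{\left(H + H\right) \frac{1}{H + 6}}{3} = 1 + \frac{2 H \frac{1}{6 + H}}{3} = 1 + \frac{2 H}{3 \left(6 + H\right)}$)
$v{\left(X \right)} = \left(3 + X\right) \left(\frac{17}{3} + X\right)$ ($v{\left(X \right)} = \left(X + 3\right) \left(X + \frac{18 + 5 \left(-4 - 3\right)}{3 \left(6 - 7\right)}\right) = \left(3 + X\right) \left(X + \frac{18 + 5 \left(-7\right)}{3 \left(6 - 7\right)}\right) = \left(3 + X\right) \left(X + \frac{18 - 35}{3 \left(-1\right)}\right) = \left(3 + X\right) \left(X + \frac{1}{3} \left(-1\right) \left(-17\right)\right) = \left(3 + X\right) \left(X + \frac{17}{3}\right) = \left(3 + X\right) \left(\frac{17}{3} + X\right)$)
$F{\left(a \right)} = \frac{115}{3} - a$ ($F{\left(a \right)} = \left(17 + 2^{2} + \frac{26}{3} \cdot 2\right) - a = \left(17 + 4 + \frac{52}{3}\right) - a = \frac{115}{3} - a$)
$0 \left(-3\right) + F{\left(1 \right)} = 0 \left(-3\right) + \left(\frac{115}{3} - 1\right) = 0 + \left(\frac{115}{3} - 1\right) = 0 + \frac{112}{3} = \frac{112}{3}$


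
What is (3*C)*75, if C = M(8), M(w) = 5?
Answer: 1125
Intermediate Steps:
C = 5
(3*C)*75 = (3*5)*75 = 15*75 = 1125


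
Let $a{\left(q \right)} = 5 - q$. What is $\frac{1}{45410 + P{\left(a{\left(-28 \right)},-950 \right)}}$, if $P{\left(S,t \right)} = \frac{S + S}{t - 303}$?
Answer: $\frac{1253}{56898664} \approx 2.2022 \cdot 10^{-5}$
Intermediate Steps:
$P{\left(S,t \right)} = \frac{2 S}{-303 + t}$
$\frac{1}{45410 + P{\left(a{\left(-28 \right)},-950 \right)}} = \frac{1}{45410 + \frac{2 \left(5 - -28\right)}{-303 - 950}} = \frac{1}{45410 + \frac{2 \left(5 + 28\right)}{-1253}} = \frac{1}{45410 + 2 \cdot 33 \left(- \frac{1}{1253}\right)} = \frac{1}{45410 - \frac{66}{1253}} = \frac{1}{\frac{56898664}{1253}} = \frac{1253}{56898664}$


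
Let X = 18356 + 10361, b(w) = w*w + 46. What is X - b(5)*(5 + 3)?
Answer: 28149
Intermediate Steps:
b(w) = 46 + w**2 (b(w) = w**2 + 46 = 46 + w**2)
X = 28717
X - b(5)*(5 + 3) = 28717 - (46 + 5**2)*(5 + 3) = 28717 - (46 + 25)*8 = 28717 - 71*8 = 28717 - 1*568 = 28717 - 568 = 28149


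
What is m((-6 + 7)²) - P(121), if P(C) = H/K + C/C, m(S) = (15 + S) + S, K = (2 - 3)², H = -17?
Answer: 33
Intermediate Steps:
K = 1 (K = (-1)² = 1)
m(S) = 15 + 2*S
P(C) = -16 (P(C) = -17/1 + C/C = -17*1 + 1 = -17 + 1 = -16)
m((-6 + 7)²) - P(121) = (15 + 2*(-6 + 7)²) - 1*(-16) = (15 + 2*1²) + 16 = (15 + 2*1) + 16 = (15 + 2) + 16 = 17 + 16 = 33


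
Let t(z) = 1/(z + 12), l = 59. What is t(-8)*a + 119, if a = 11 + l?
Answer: 273/2 ≈ 136.50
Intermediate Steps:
t(z) = 1/(12 + z)
a = 70 (a = 11 + 59 = 70)
t(-8)*a + 119 = 70/(12 - 8) + 119 = 70/4 + 119 = (¼)*70 + 119 = 35/2 + 119 = 273/2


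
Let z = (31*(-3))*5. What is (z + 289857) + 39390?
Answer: 328782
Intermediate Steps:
z = -465 (z = -93*5 = -465)
(z + 289857) + 39390 = (-465 + 289857) + 39390 = 289392 + 39390 = 328782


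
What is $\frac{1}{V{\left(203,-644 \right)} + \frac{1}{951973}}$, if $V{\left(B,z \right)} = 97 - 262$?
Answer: $- \frac{951973}{157075544} \approx -0.0060606$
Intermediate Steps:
$V{\left(B,z \right)} = -165$ ($V{\left(B,z \right)} = 97 - 262 = -165$)
$\frac{1}{V{\left(203,-644 \right)} + \frac{1}{951973}} = \frac{1}{-165 + \frac{1}{951973}} = \frac{1}{- \frac{157075544}{951973}} = - \frac{951973}{157075544}$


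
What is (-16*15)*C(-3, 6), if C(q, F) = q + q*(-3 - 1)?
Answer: -2160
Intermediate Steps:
C(q, F) = -3*q (C(q, F) = q + q*(-4) = q - 4*q = -3*q)
(-16*15)*C(-3, 6) = (-16*15)*(-3*(-3)) = -240*9 = -2160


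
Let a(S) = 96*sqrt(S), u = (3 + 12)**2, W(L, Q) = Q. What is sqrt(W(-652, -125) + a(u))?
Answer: sqrt(1315) ≈ 36.263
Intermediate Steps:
u = 225 (u = 15**2 = 225)
sqrt(W(-652, -125) + a(u)) = sqrt(-125 + 96*sqrt(225)) = sqrt(-125 + 96*15) = sqrt(-125 + 1440) = sqrt(1315)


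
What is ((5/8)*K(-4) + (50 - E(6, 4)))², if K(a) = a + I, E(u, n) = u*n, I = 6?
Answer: 11881/16 ≈ 742.56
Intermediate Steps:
E(u, n) = n*u
K(a) = 6 + a (K(a) = a + 6 = 6 + a)
((5/8)*K(-4) + (50 - E(6, 4)))² = ((5/8)*(6 - 4) + (50 - 4*6))² = ((5*(⅛))*2 + (50 - 1*24))² = ((5/8)*2 + (50 - 24))² = (5/4 + 26)² = (109/4)² = 11881/16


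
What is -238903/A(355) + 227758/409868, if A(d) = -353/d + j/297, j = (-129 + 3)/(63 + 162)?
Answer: 25810203775786271/107631131866 ≈ 2.3980e+5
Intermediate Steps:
j = -14/25 (j = -126/225 = -126*1/225 = -14/25 ≈ -0.56000)
A(d) = -14/7425 - 353/d (A(d) = -353/d - 14/25/297 = -353/d - 14/25*1/297 = -353/d - 14/7425 = -14/7425 - 353/d)
-238903/A(355) + 227758/409868 = -238903/(-14/7425 - 353/355) + 227758/409868 = -238903/(-14/7425 - 353*1/355) + 227758*(1/409868) = -238903/(-14/7425 - 353/355) + 113879/204934 = -238903/(-525199/527175) + 113879/204934 = -238903*(-527175/525199) + 113879/204934 = 125943689025/525199 + 113879/204934 = 25810203775786271/107631131866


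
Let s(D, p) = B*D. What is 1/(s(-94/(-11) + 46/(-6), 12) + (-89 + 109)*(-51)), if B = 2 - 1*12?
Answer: -33/33950 ≈ -0.00097202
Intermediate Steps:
B = -10 (B = 2 - 12 = -10)
s(D, p) = -10*D
1/(s(-94/(-11) + 46/(-6), 12) + (-89 + 109)*(-51)) = 1/(-10*(-94/(-11) + 46/(-6)) + (-89 + 109)*(-51)) = 1/(-10*(-94*(-1/11) + 46*(-⅙)) + 20*(-51)) = 1/(-10*(94/11 - 23/3) - 1020) = 1/(-10*29/33 - 1020) = 1/(-290/33 - 1020) = 1/(-33950/33) = -33/33950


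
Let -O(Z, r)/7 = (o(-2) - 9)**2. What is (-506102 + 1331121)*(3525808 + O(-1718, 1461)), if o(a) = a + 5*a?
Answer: 2906311756699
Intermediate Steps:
o(a) = 6*a
O(Z, r) = -3087 (O(Z, r) = -7*(6*(-2) - 9)**2 = -7*(-12 - 9)**2 = -7*(-21)**2 = -7*441 = -3087)
(-506102 + 1331121)*(3525808 + O(-1718, 1461)) = (-506102 + 1331121)*(3525808 - 3087) = 825019*3522721 = 2906311756699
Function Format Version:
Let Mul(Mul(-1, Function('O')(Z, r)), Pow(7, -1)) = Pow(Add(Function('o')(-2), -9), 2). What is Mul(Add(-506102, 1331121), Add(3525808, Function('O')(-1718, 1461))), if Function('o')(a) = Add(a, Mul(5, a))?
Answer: 2906311756699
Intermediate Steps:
Function('o')(a) = Mul(6, a)
Function('O')(Z, r) = -3087 (Function('O')(Z, r) = Mul(-7, Pow(Add(Mul(6, -2), -9), 2)) = Mul(-7, Pow(Add(-12, -9), 2)) = Mul(-7, Pow(-21, 2)) = Mul(-7, 441) = -3087)
Mul(Add(-506102, 1331121), Add(3525808, Function('O')(-1718, 1461))) = Mul(Add(-506102, 1331121), Add(3525808, -3087)) = Mul(825019, 3522721) = 2906311756699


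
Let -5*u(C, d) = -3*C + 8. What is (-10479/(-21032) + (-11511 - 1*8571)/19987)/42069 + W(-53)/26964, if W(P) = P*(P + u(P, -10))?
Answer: 340802490011917/2006911661348440 ≈ 0.16981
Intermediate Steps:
u(C, d) = -8/5 + 3*C/5 (u(C, d) = -(-3*C + 8)/5 = -(8 - 3*C)/5 = -8/5 + 3*C/5)
W(P) = P*(-8/5 + 8*P/5) (W(P) = P*(P + (-8/5 + 3*P/5)) = P*(-8/5 + 8*P/5))
(-10479/(-21032) + (-11511 - 1*8571)/19987)/42069 + W(-53)/26964 = (-10479/(-21032) + (-11511 - 1*8571)/19987)/42069 + ((8/5)*(-53)*(-1 - 53))/26964 = (-10479*(-1/21032) + (-11511 - 8571)*(1/19987))*(1/42069) + ((8/5)*(-53)*(-54))*(1/26964) = (10479/21032 - 20082*1/19987)*(1/42069) + (22896/5)*(1/26964) = (10479/21032 - 20082/19987)*(1/42069) + 636/3745 = -19356441/38215144*1/42069 + 636/3745 = -6452147/535890964312 + 636/3745 = 340802490011917/2006911661348440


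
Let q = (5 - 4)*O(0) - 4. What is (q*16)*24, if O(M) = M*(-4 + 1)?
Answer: -1536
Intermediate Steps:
O(M) = -3*M (O(M) = M*(-3) = -3*M)
q = -4 (q = (5 - 4)*(-3*0) - 4 = 1*0 - 4 = 0 - 4 = -4)
(q*16)*24 = -4*16*24 = -64*24 = -1536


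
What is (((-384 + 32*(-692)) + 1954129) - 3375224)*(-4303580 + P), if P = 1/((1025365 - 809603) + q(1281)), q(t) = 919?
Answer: 1346184247946897917/216681 ≈ 6.2127e+12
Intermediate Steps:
P = 1/216681 (P = 1/((1025365 - 809603) + 919) = 1/(215762 + 919) = 1/216681 ≈ 4.6151e-6)
(((-384 + 32*(-692)) + 1954129) - 3375224)*(-4303580 + P) = (((-384 + 32*(-692)) + 1954129) - 3375224)*(-4303580 + 1/216681) = (((-384 - 22144) + 1954129) - 3375224)*(-932504017979/216681) = ((-22528 + 1954129) - 3375224)*(-932504017979/216681) = (1931601 - 3375224)*(-932504017979/216681) = -1443623*(-932504017979/216681) = 1346184247946897917/216681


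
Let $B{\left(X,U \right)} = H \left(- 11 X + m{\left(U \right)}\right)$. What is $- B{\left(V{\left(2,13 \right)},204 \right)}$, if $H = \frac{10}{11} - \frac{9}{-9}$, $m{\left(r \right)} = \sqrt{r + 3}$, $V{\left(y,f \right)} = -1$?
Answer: $-21 - \frac{63 \sqrt{23}}{11} \approx -48.467$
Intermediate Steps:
$m{\left(r \right)} = \sqrt{3 + r}$
$H = \frac{21}{11}$ ($H = 10 \cdot \frac{1}{11} - -1 = \frac{10}{11} + 1 = \frac{21}{11} \approx 1.9091$)
$B{\left(X,U \right)} = - 21 X + \frac{21 \sqrt{3 + U}}{11}$ ($B{\left(X,U \right)} = \frac{21 \left(- 11 X + \sqrt{3 + U}\right)}{11} = \frac{21 \left(\sqrt{3 + U} - 11 X\right)}{11} = - 21 X + \frac{21 \sqrt{3 + U}}{11}$)
$- B{\left(V{\left(2,13 \right)},204 \right)} = - (\left(-21\right) \left(-1\right) + \frac{21 \sqrt{3 + 204}}{11}) = - (21 + \frac{21 \sqrt{207}}{11}) = - (21 + \frac{21 \cdot 3 \sqrt{23}}{11}) = - (21 + \frac{63 \sqrt{23}}{11}) = -21 - \frac{63 \sqrt{23}}{11}$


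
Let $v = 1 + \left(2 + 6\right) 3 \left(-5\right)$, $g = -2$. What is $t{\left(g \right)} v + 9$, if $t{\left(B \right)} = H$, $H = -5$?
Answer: $604$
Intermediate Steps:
$v = -119$ ($v = 1 + 8 \cdot 3 \left(-5\right) = 1 + 24 \left(-5\right) = 1 - 120 = -119$)
$t{\left(B \right)} = -5$
$t{\left(g \right)} v + 9 = \left(-5\right) \left(-119\right) + 9 = 595 + 9 = 604$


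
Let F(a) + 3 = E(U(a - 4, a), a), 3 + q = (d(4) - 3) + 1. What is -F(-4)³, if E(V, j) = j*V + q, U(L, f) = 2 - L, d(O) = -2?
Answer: 125000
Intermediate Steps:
q = -7 (q = -3 + ((-2 - 3) + 1) = -3 + (-5 + 1) = -3 - 4 = -7)
E(V, j) = -7 + V*j (E(V, j) = j*V - 7 = V*j - 7 = -7 + V*j)
F(a) = -10 + a*(6 - a) (F(a) = -3 + (-7 + (2 - (a - 4))*a) = -3 + (-7 + (2 - (-4 + a))*a) = -3 + (-7 + (2 + (4 - a))*a) = -3 + (-7 + (6 - a)*a) = -3 + (-7 + a*(6 - a)) = -10 + a*(6 - a))
-F(-4)³ = -(-10 - 1*(-4)*(-6 - 4))³ = -(-10 - 1*(-4)*(-10))³ = -(-10 - 40)³ = -1*(-50)³ = -1*(-125000) = 125000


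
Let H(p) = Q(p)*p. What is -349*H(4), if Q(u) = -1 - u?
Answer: 6980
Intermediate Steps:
H(p) = p*(-1 - p) (H(p) = (-1 - p)*p = p*(-1 - p))
-349*H(4) = -(-349)*4*(1 + 4) = -(-349)*4*5 = -349*(-20) = 6980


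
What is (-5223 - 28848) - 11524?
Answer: -45595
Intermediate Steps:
(-5223 - 28848) - 11524 = -34071 - 11524 = -45595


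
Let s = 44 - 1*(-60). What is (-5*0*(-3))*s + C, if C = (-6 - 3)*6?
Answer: -54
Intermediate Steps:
C = -54 (C = -9*6 = -54)
s = 104 (s = 44 + 60 = 104)
(-5*0*(-3))*s + C = (-5*0*(-3))*104 - 54 = (0*(-3))*104 - 54 = 0*104 - 54 = 0 - 54 = -54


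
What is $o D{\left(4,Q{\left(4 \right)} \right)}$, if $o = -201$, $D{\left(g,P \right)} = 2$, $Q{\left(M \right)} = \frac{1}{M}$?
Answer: $-402$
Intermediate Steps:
$o D{\left(4,Q{\left(4 \right)} \right)} = \left(-201\right) 2 = -402$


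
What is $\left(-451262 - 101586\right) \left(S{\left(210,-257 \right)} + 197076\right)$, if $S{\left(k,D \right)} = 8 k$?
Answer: $-109881857088$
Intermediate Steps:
$\left(-451262 - 101586\right) \left(S{\left(210,-257 \right)} + 197076\right) = \left(-451262 - 101586\right) \left(8 \cdot 210 + 197076\right) = - 552848 \left(1680 + 197076\right) = \left(-552848\right) 198756 = -109881857088$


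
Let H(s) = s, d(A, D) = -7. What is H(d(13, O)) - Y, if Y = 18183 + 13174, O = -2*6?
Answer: -31364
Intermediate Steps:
O = -12
Y = 31357
H(d(13, O)) - Y = -7 - 1*31357 = -7 - 31357 = -31364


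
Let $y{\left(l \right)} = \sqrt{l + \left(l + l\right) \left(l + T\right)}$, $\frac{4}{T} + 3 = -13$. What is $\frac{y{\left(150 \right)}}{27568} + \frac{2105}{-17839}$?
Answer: $- \frac{2105}{17839} + \frac{5 \sqrt{1803}}{27568} \approx -0.1103$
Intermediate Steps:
$T = - \frac{1}{4}$ ($T = \frac{4}{-3 - 13} = \frac{4}{-16} = 4 \left(- \frac{1}{16}\right) = - \frac{1}{4} \approx -0.25$)
$y{\left(l \right)} = \sqrt{l + 2 l \left(- \frac{1}{4} + l\right)}$ ($y{\left(l \right)} = \sqrt{l + \left(l + l\right) \left(l - \frac{1}{4}\right)} = \sqrt{l + 2 l \left(- \frac{1}{4} + l\right)}$)
$\frac{y{\left(150 \right)}}{27568} + \frac{2105}{-17839} = \frac{\frac{1}{2} \sqrt{2} \sqrt{150 \left(1 + 4 \cdot 150\right)}}{27568} + \frac{2105}{-17839} = \frac{\sqrt{2} \sqrt{150 \left(1 + 600\right)}}{2} \cdot \frac{1}{27568} + 2105 \left(- \frac{1}{17839}\right) = \frac{\sqrt{2} \sqrt{150 \cdot 601}}{2} \cdot \frac{1}{27568} - \frac{2105}{17839} = \frac{\sqrt{2} \sqrt{90150}}{2} \cdot \frac{1}{27568} - \frac{2105}{17839} = \frac{\sqrt{2} \cdot 5 \sqrt{3606}}{2} \cdot \frac{1}{27568} - \frac{2105}{17839} = 5 \sqrt{1803} \cdot \frac{1}{27568} - \frac{2105}{17839} = \frac{5 \sqrt{1803}}{27568} - \frac{2105}{17839} = - \frac{2105}{17839} + \frac{5 \sqrt{1803}}{27568}$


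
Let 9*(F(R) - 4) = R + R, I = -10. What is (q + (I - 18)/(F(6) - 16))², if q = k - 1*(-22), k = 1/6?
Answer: 354025/576 ≈ 614.63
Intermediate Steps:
F(R) = 4 + 2*R/9 (F(R) = 4 + (R + R)/9 = 4 + (2*R)/9 = 4 + 2*R/9)
k = ⅙ ≈ 0.16667
q = 133/6 (q = ⅙ - 1*(-22) = ⅙ + 22 = 133/6 ≈ 22.167)
(q + (I - 18)/(F(6) - 16))² = (133/6 + (-10 - 18)/((4 + (2/9)*6) - 16))² = (133/6 - 28/((4 + 4/3) - 16))² = (133/6 - 28/(16/3 - 16))² = (133/6 - 28/(-32/3))² = (133/6 - 28*(-3/32))² = (133/6 + 21/8)² = (595/24)² = 354025/576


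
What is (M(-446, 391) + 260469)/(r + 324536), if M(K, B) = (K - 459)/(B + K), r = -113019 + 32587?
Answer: 716335/671286 ≈ 1.0671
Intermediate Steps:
r = -80432
M(K, B) = (-459 + K)/(B + K)
(M(-446, 391) + 260469)/(r + 324536) = ((-459 - 446)/(391 - 446) + 260469)/(-80432 + 324536) = (-905/(-55) + 260469)/244104 = (-1/55*(-905) + 260469)*(1/244104) = (181/11 + 260469)*(1/244104) = (2865340/11)*(1/244104) = 716335/671286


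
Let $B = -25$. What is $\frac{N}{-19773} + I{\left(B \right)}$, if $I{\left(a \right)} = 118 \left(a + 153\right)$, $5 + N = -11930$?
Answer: $\frac{298663327}{19773} \approx 15105.0$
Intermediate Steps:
$N = -11935$ ($N = -5 - 11930 = -11935$)
$I{\left(a \right)} = 18054 + 118 a$ ($I{\left(a \right)} = 118 \left(153 + a\right) = 18054 + 118 a$)
$\frac{N}{-19773} + I{\left(B \right)} = - \frac{11935}{-19773} + \left(18054 + 118 \left(-25\right)\right) = \left(-11935\right) \left(- \frac{1}{19773}\right) + \left(18054 - 2950\right) = \frac{11935}{19773} + 15104 = \frac{298663327}{19773}$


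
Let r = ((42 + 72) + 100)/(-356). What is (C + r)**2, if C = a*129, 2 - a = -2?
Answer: 8416411081/31684 ≈ 2.6564e+5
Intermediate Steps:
a = 4 (a = 2 - 1*(-2) = 2 + 2 = 4)
C = 516 (C = 4*129 = 516)
r = -107/178 (r = (114 + 100)*(-1/356) = 214*(-1/356) = -107/178 ≈ -0.60112)
(C + r)**2 = (516 - 107/178)**2 = (91741/178)**2 = 8416411081/31684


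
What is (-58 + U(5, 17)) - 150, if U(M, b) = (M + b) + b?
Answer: -169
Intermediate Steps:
U(M, b) = M + 2*b
(-58 + U(5, 17)) - 150 = (-58 + (5 + 2*17)) - 150 = (-58 + (5 + 34)) - 150 = (-58 + 39) - 150 = -19 - 150 = -169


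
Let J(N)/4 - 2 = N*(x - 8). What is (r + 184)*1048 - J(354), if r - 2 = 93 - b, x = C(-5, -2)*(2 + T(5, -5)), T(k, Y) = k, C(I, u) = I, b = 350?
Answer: -13528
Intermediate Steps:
x = -35 (x = -5*(2 + 5) = -5*7 = -35)
r = -255 (r = 2 + (93 - 1*350) = 2 + (93 - 350) = 2 - 257 = -255)
J(N) = 8 - 172*N (J(N) = 8 + 4*(N*(-35 - 8)) = 8 + 4*(N*(-43)) = 8 + 4*(-43*N) = 8 - 172*N)
(r + 184)*1048 - J(354) = (-255 + 184)*1048 - (8 - 172*354) = -71*1048 - (8 - 60888) = -74408 - 1*(-60880) = -74408 + 60880 = -13528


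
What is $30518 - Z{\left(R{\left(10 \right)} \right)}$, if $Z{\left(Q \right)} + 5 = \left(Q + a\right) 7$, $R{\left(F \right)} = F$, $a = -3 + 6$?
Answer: $30432$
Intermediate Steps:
$a = 3$
$Z{\left(Q \right)} = 16 + 7 Q$ ($Z{\left(Q \right)} = -5 + \left(Q + 3\right) 7 = -5 + \left(3 + Q\right) 7 = -5 + \left(21 + 7 Q\right) = 16 + 7 Q$)
$30518 - Z{\left(R{\left(10 \right)} \right)} = 30518 - \left(16 + 7 \cdot 10\right) = 30518 - \left(16 + 70\right) = 30518 - 86 = 30432$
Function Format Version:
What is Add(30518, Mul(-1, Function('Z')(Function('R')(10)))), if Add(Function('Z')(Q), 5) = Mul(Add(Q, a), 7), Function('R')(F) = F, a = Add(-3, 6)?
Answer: 30432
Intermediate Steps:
a = 3
Function('Z')(Q) = Add(16, Mul(7, Q)) (Function('Z')(Q) = Add(-5, Mul(Add(Q, 3), 7)) = Add(-5, Mul(Add(3, Q), 7)) = Add(-5, Add(21, Mul(7, Q))) = Add(16, Mul(7, Q)))
Add(30518, Mul(-1, Function('Z')(Function('R')(10)))) = Add(30518, Mul(-1, Add(16, Mul(7, 10)))) = Add(30518, Mul(-1, Add(16, 70))) = Add(30518, Mul(-1, 86)) = Add(30518, -86) = 30432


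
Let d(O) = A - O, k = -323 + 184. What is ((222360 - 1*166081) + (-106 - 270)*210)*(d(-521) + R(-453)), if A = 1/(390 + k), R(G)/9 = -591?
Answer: 27314660257/251 ≈ 1.0882e+8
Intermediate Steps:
R(G) = -5319 (R(G) = 9*(-591) = -5319)
k = -139
A = 1/251 (A = 1/(390 - 139) = 1/251 ≈ 0.0039841)
d(O) = 1/251 - O
((222360 - 1*166081) + (-106 - 270)*210)*(d(-521) + R(-453)) = ((222360 - 1*166081) + (-106 - 270)*210)*((1/251 - 1*(-521)) - 5319) = ((222360 - 166081) - 376*210)*((1/251 + 521) - 5319) = (56279 - 78960)*(130772/251 - 5319) = -22681*(-1204297/251) = 27314660257/251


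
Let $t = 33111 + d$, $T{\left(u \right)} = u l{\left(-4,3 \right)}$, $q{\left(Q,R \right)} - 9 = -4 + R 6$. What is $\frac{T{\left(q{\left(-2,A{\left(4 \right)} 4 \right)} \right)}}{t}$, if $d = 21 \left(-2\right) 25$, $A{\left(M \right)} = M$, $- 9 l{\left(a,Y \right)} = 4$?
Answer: $- \frac{404}{288549} \approx -0.0014001$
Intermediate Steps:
$l{\left(a,Y \right)} = - \frac{4}{9}$ ($l{\left(a,Y \right)} = \left(- \frac{1}{9}\right) 4 = - \frac{4}{9}$)
$d = -1050$ ($d = \left(-42\right) 25 = -1050$)
$q{\left(Q,R \right)} = 5 + 6 R$ ($q{\left(Q,R \right)} = 9 + \left(-4 + R 6\right) = 9 + \left(-4 + 6 R\right) = 5 + 6 R$)
$T{\left(u \right)} = - \frac{4 u}{9}$ ($T{\left(u \right)} = u \left(- \frac{4}{9}\right) = - \frac{4 u}{9}$)
$t = 32061$ ($t = 33111 - 1050 = 32061$)
$\frac{T{\left(q{\left(-2,A{\left(4 \right)} 4 \right)} \right)}}{t} = \frac{\left(- \frac{4}{9}\right) \left(5 + 6 \cdot 4 \cdot 4\right)}{32061} = - \frac{4 \left(5 + 6 \cdot 16\right)}{9} \cdot \frac{1}{32061} = - \frac{4 \left(5 + 96\right)}{9} \cdot \frac{1}{32061} = \left(- \frac{4}{9}\right) 101 \cdot \frac{1}{32061} = \left(- \frac{404}{9}\right) \frac{1}{32061} = - \frac{404}{288549}$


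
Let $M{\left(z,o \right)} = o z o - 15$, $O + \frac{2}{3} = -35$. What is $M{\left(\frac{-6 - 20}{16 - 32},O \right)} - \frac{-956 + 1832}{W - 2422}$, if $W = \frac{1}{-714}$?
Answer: $\frac{255562543321}{124510248} \approx 2052.5$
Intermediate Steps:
$W = - \frac{1}{714} \approx -0.0014006$
$O = - \frac{107}{3}$ ($O = - \frac{2}{3} - 35 = - \frac{107}{3} \approx -35.667$)
$M{\left(z,o \right)} = -15 + z o^{2}$ ($M{\left(z,o \right)} = z o^{2} - 15 = -15 + z o^{2}$)
$M{\left(\frac{-6 - 20}{16 - 32},O \right)} - \frac{-956 + 1832}{W - 2422} = \left(-15 + \frac{-6 - 20}{16 - 32} \left(- \frac{107}{3}\right)^{2}\right) - \frac{-956 + 1832}{- \frac{1}{714} - 2422} = \left(-15 + - \frac{26}{-16} \cdot \frac{11449}{9}\right) - \frac{876}{- \frac{1729309}{714}} = \left(-15 + \left(-26\right) \left(- \frac{1}{16}\right) \frac{11449}{9}\right) - 876 \left(- \frac{714}{1729309}\right) = \left(-15 + \frac{13}{8} \cdot \frac{11449}{9}\right) - - \frac{625464}{1729309} = \left(-15 + \frac{148837}{72}\right) + \frac{625464}{1729309} = \frac{147757}{72} + \frac{625464}{1729309} = \frac{255562543321}{124510248}$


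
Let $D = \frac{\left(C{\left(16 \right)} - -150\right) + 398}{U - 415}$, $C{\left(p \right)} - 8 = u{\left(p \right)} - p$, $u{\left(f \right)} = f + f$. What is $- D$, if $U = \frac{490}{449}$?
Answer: $\frac{23348}{16895} \approx 1.3819$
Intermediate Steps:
$u{\left(f \right)} = 2 f$
$C{\left(p \right)} = 8 + p$ ($C{\left(p \right)} = 8 + \left(2 p - p\right) = 8 + p$)
$U = \frac{490}{449}$ ($U = 490 \cdot \frac{1}{449} = \frac{490}{449} \approx 1.0913$)
$D = - \frac{23348}{16895}$ ($D = \frac{\left(\left(8 + 16\right) - -150\right) + 398}{\frac{490}{449} - 415} = \frac{\left(24 + 150\right) + 398}{- \frac{185845}{449}} = \left(174 + 398\right) \left(- \frac{449}{185845}\right) = 572 \left(- \frac{449}{185845}\right) = - \frac{23348}{16895} \approx -1.3819$)
$- D = \left(-1\right) \left(- \frac{23348}{16895}\right) = \frac{23348}{16895}$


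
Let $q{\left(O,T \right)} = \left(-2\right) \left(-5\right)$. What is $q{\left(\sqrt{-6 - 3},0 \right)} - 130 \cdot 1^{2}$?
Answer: $-120$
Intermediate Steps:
$q{\left(O,T \right)} = 10$
$q{\left(\sqrt{-6 - 3},0 \right)} - 130 \cdot 1^{2} = 10 - 130 \cdot 1^{2} = 10 - 130 = -120$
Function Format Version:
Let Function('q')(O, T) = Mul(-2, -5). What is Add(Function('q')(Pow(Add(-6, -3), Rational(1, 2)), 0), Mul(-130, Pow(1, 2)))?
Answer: -120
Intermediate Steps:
Function('q')(O, T) = 10
Add(Function('q')(Pow(Add(-6, -3), Rational(1, 2)), 0), Mul(-130, Pow(1, 2))) = Add(10, Mul(-130, Pow(1, 2))) = Add(10, Mul(-130, 1)) = Add(10, -130) = -120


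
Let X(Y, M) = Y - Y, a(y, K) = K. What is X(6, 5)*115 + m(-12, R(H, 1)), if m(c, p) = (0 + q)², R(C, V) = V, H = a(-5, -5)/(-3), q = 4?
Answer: 16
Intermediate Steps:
H = 5/3 (H = -5/(-3) = -5*(-⅓) = 5/3 ≈ 1.6667)
X(Y, M) = 0
m(c, p) = 16 (m(c, p) = (0 + 4)² = 4² = 16)
X(6, 5)*115 + m(-12, R(H, 1)) = 0*115 + 16 = 0 + 16 = 16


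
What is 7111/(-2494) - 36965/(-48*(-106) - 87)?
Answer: -127752821/12472494 ≈ -10.243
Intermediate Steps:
7111/(-2494) - 36965/(-48*(-106) - 87) = 7111*(-1/2494) - 36965/(5088 - 87) = -7111/2494 - 36965/5001 = -127752821/12472494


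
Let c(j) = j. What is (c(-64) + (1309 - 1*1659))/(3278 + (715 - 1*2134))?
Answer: -414/1859 ≈ -0.22270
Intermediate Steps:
(c(-64) + (1309 - 1*1659))/(3278 + (715 - 1*2134)) = (-64 + (1309 - 1*1659))/(3278 + (715 - 1*2134)) = (-64 + (1309 - 1659))/(3278 + (715 - 2134)) = (-64 - 350)/(3278 - 1419) = -414/1859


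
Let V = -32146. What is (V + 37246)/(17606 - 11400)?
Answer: 2550/3103 ≈ 0.82178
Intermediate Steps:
(V + 37246)/(17606 - 11400) = (-32146 + 37246)/(17606 - 11400) = 5100/6206 = 5100*(1/6206) = 2550/3103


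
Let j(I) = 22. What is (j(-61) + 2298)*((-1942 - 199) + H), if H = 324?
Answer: -4215440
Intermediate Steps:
(j(-61) + 2298)*((-1942 - 199) + H) = (22 + 2298)*((-1942 - 199) + 324) = 2320*(-2141 + 324) = 2320*(-1817) = -4215440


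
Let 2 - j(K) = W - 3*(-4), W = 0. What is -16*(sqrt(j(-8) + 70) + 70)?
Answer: -1120 - 32*sqrt(15) ≈ -1243.9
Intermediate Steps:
j(K) = -10 (j(K) = 2 - (0 - 3*(-4)) = 2 - (0 + 12) = 2 - 1*12 = 2 - 12 = -10)
-16*(sqrt(j(-8) + 70) + 70) = -16*(sqrt(-10 + 70) + 70) = -16*(sqrt(60) + 70) = -16*(2*sqrt(15) + 70) = -16*(70 + 2*sqrt(15)) = -1120 - 32*sqrt(15)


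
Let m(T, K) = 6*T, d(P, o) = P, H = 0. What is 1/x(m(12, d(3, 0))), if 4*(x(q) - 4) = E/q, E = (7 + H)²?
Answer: 288/1201 ≈ 0.23980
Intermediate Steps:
E = 49 (E = (7 + 0)² = 7² = 49)
x(q) = 4 + 49/(4*q) (x(q) = 4 + (49/q)/4 = 4 + 49/(4*q))
1/x(m(12, d(3, 0))) = 1/(4 + 49/(4*((6*12)))) = 1/(4 + (49/4)/72) = 1/(4 + (49/4)*(1/72)) = 1/(4 + 49/288) = 1/(1201/288) = 288/1201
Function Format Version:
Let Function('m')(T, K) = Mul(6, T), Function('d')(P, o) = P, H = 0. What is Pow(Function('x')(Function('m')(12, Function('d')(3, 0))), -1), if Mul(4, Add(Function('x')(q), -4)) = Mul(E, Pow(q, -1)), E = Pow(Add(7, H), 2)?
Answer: Rational(288, 1201) ≈ 0.23980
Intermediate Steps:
E = 49 (E = Pow(Add(7, 0), 2) = Pow(7, 2) = 49)
Function('x')(q) = Add(4, Mul(Rational(49, 4), Pow(q, -1))) (Function('x')(q) = Add(4, Mul(Rational(1, 4), Mul(49, Pow(q, -1)))) = Add(4, Mul(Rational(49, 4), Pow(q, -1))))
Pow(Function('x')(Function('m')(12, Function('d')(3, 0))), -1) = Pow(Add(4, Mul(Rational(49, 4), Pow(Mul(6, 12), -1))), -1) = Pow(Add(4, Mul(Rational(49, 4), Pow(72, -1))), -1) = Pow(Add(4, Mul(Rational(49, 4), Rational(1, 72))), -1) = Pow(Add(4, Rational(49, 288)), -1) = Pow(Rational(1201, 288), -1) = Rational(288, 1201)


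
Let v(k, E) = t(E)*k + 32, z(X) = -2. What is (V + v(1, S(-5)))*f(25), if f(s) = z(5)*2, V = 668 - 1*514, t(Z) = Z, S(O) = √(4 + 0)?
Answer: -752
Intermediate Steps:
S(O) = 2 (S(O) = √4 = 2)
V = 154 (V = 668 - 514 = 154)
v(k, E) = 32 + E*k (v(k, E) = E*k + 32 = 32 + E*k)
f(s) = -4 (f(s) = -2*2 = -4)
(V + v(1, S(-5)))*f(25) = (154 + (32 + 2*1))*(-4) = (154 + (32 + 2))*(-4) = (154 + 34)*(-4) = 188*(-4) = -752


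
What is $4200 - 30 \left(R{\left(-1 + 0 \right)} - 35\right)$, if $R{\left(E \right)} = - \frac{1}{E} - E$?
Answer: $5190$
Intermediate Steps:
$R{\left(E \right)} = - E - \frac{1}{E}$
$4200 - 30 \left(R{\left(-1 + 0 \right)} - 35\right) = 4200 - 30 \left(\left(- (-1 + 0) - \frac{1}{-1 + 0}\right) - 35\right) = 4200 - 30 \left(\left(\left(-1\right) \left(-1\right) - \frac{1}{-1}\right) - 35\right) = 4200 - 30 \left(\left(1 - -1\right) - 35\right) = 4200 - 30 \left(\left(1 + 1\right) - 35\right) = 4200 - 30 \left(2 - 35\right) = 4200 - 30 \left(-33\right) = 4200 - -990 = 4200 + 990 = 5190$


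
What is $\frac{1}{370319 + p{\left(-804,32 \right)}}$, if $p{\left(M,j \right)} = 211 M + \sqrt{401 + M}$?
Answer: $\frac{200675}{40270456028} - \frac{i \sqrt{403}}{40270456028} \approx 4.9832 \cdot 10^{-6} - 4.985 \cdot 10^{-10} i$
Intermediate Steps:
$p{\left(M,j \right)} = \sqrt{401 + M} + 211 M$
$\frac{1}{370319 + p{\left(-804,32 \right)}} = \frac{1}{370319 + \left(\sqrt{401 - 804} + 211 \left(-804\right)\right)} = \frac{1}{370319 - \left(169644 - \sqrt{-403}\right)} = \frac{1}{370319 - \left(169644 - i \sqrt{403}\right)} = \frac{1}{200675 + i \sqrt{403}}$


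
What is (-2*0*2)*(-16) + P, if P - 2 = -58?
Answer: -56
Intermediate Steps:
P = -56 (P = 2 - 58 = -56)
(-2*0*2)*(-16) + P = (-2*0*2)*(-16) - 56 = (0*2)*(-16) - 56 = 0*(-16) - 56 = 0 - 56 = -56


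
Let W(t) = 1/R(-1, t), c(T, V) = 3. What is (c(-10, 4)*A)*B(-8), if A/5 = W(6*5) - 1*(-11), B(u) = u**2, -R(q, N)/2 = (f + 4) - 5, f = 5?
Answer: 10440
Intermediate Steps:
R(q, N) = -8 (R(q, N) = -2*((5 + 4) - 5) = -2*(9 - 5) = -2*4 = -8)
W(t) = -1/8 (W(t) = 1/(-8) = -1/8)
A = 435/8 (A = 5*(-1/8 - 1*(-11)) = 5*(-1/8 + 11) = 5*(87/8) = 435/8 ≈ 54.375)
(c(-10, 4)*A)*B(-8) = (3*(435/8))*(-8)**2 = (1305/8)*64 = 10440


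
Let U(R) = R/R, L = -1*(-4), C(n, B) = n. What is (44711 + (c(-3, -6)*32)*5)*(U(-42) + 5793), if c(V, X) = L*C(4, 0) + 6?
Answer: 279450414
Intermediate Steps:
L = 4
U(R) = 1
c(V, X) = 22 (c(V, X) = 4*4 + 6 = 16 + 6 = 22)
(44711 + (c(-3, -6)*32)*5)*(U(-42) + 5793) = (44711 + (22*32)*5)*(1 + 5793) = (44711 + 704*5)*5794 = (44711 + 3520)*5794 = 48231*5794 = 279450414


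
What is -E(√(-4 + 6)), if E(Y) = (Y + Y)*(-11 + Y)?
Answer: -4 + 22*√2 ≈ 27.113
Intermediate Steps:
E(Y) = 2*Y*(-11 + Y) (E(Y) = (2*Y)*(-11 + Y) = 2*Y*(-11 + Y))
-E(√(-4 + 6)) = -2*√(-4 + 6)*(-11 + √(-4 + 6)) = -2*√2*(-11 + √2)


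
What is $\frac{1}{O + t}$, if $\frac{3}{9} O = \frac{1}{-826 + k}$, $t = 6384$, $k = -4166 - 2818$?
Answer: $\frac{7810}{49859037} \approx 0.00015664$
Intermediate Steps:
$k = -6984$
$O = - \frac{3}{7810}$ ($O = \frac{3}{-826 - 6984} = \frac{3}{-7810} = 3 \left(- \frac{1}{7810}\right) = - \frac{3}{7810} \approx -0.00038412$)
$\frac{1}{O + t} = \frac{1}{- \frac{3}{7810} + 6384} = \frac{1}{\frac{49859037}{7810}} = \frac{7810}{49859037}$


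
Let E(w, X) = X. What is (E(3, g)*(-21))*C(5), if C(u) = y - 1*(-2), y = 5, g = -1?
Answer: 147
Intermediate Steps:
C(u) = 7 (C(u) = 5 - 1*(-2) = 5 + 2 = 7)
(E(3, g)*(-21))*C(5) = -1*(-21)*7 = 21*7 = 147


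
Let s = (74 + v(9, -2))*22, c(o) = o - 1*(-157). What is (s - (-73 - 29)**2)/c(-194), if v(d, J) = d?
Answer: 8578/37 ≈ 231.84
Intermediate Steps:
c(o) = 157 + o (c(o) = o + 157 = 157 + o)
s = 1826 (s = (74 + 9)*22 = 83*22 = 1826)
(s - (-73 - 29)**2)/c(-194) = (1826 - (-73 - 29)**2)/(157 - 194) = (1826 - 1*(-102)**2)/(-37) = (1826 - 1*10404)*(-1/37) = (1826 - 10404)*(-1/37) = -8578*(-1/37) = 8578/37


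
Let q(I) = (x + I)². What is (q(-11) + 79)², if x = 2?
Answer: 25600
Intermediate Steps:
q(I) = (2 + I)²
(q(-11) + 79)² = ((2 - 11)² + 79)² = ((-9)² + 79)² = (81 + 79)² = 160² = 25600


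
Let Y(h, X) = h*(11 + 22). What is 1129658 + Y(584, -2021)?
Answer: 1148930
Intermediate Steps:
Y(h, X) = 33*h (Y(h, X) = h*33 = 33*h)
1129658 + Y(584, -2021) = 1129658 + 33*584 = 1129658 + 19272 = 1148930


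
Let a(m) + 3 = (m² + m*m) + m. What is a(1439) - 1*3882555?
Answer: 260323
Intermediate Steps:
a(m) = -3 + m + 2*m² (a(m) = -3 + ((m² + m*m) + m) = -3 + ((m² + m²) + m) = -3 + (2*m² + m) = -3 + (m + 2*m²) = -3 + m + 2*m²)
a(1439) - 1*3882555 = (-3 + 1439 + 2*1439²) - 1*3882555 = (-3 + 1439 + 2*2070721) - 3882555 = (-3 + 1439 + 4141442) - 3882555 = 4142878 - 3882555 = 260323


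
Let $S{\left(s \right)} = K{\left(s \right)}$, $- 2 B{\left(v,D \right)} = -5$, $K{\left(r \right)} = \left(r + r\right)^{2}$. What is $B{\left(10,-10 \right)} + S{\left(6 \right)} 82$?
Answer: $\frac{23621}{2} \approx 11811.0$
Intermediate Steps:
$K{\left(r \right)} = 4 r^{2}$ ($K{\left(r \right)} = \left(2 r\right)^{2} = 4 r^{2}$)
$B{\left(v,D \right)} = \frac{5}{2}$ ($B{\left(v,D \right)} = \left(- \frac{1}{2}\right) \left(-5\right) = \frac{5}{2}$)
$S{\left(s \right)} = 4 s^{2}$
$B{\left(10,-10 \right)} + S{\left(6 \right)} 82 = \frac{5}{2} + 4 \cdot 6^{2} \cdot 82 = \frac{5}{2} + 4 \cdot 36 \cdot 82 = \frac{5}{2} + 144 \cdot 82 = \frac{5}{2} + 11808 = \frac{23621}{2}$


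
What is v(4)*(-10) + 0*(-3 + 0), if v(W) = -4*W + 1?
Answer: 150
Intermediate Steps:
v(W) = 1 - 4*W
v(4)*(-10) + 0*(-3 + 0) = (1 - 4*4)*(-10) + 0*(-3 + 0) = (1 - 16)*(-10) + 0*(-3) = -15*(-10) + 0 = 150 + 0 = 150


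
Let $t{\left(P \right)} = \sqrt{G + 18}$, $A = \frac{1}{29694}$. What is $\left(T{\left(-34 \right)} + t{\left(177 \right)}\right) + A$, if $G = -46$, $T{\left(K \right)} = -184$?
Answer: $- \frac{5463695}{29694} + 2 i \sqrt{7} \approx -184.0 + 5.2915 i$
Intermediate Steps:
$A = \frac{1}{29694} \approx 3.3677 \cdot 10^{-5}$
$t{\left(P \right)} = 2 i \sqrt{7}$ ($t{\left(P \right)} = \sqrt{-46 + 18} = \sqrt{-28} = 2 i \sqrt{7}$)
$\left(T{\left(-34 \right)} + t{\left(177 \right)}\right) + A = \left(-184 + 2 i \sqrt{7}\right) + \frac{1}{29694} = - \frac{5463695}{29694} + 2 i \sqrt{7}$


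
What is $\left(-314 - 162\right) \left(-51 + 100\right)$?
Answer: $-23324$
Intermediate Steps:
$\left(-314 - 162\right) \left(-51 + 100\right) = \left(-476\right) 49 = -23324$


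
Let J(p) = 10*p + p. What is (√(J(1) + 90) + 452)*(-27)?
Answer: -12204 - 27*√101 ≈ -12475.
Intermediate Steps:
J(p) = 11*p
(√(J(1) + 90) + 452)*(-27) = (√(11*1 + 90) + 452)*(-27) = (√(11 + 90) + 452)*(-27) = (√101 + 452)*(-27) = (452 + √101)*(-27) = -12204 - 27*√101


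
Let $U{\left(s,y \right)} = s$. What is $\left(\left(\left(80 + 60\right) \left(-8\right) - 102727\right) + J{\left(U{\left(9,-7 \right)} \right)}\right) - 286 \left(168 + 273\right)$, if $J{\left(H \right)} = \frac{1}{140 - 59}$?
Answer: $- \frac{18627812}{81} \approx -2.2997 \cdot 10^{5}$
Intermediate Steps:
$J{\left(H \right)} = \frac{1}{81}$
$\left(\left(\left(80 + 60\right) \left(-8\right) - 102727\right) + J{\left(U{\left(9,-7 \right)} \right)}\right) - 286 \left(168 + 273\right) = \left(\left(\left(80 + 60\right) \left(-8\right) - 102727\right) + \frac{1}{81}\right) - 286 \left(168 + 273\right) = \left(\left(140 \left(-8\right) - 102727\right) + \frac{1}{81}\right) - 286 \cdot 441 = \left(\left(-1120 - 102727\right) + \frac{1}{81}\right) - 126126 = \left(-103847 + \frac{1}{81}\right) - 126126 = - \frac{8411606}{81} - 126126 = - \frac{18627812}{81}$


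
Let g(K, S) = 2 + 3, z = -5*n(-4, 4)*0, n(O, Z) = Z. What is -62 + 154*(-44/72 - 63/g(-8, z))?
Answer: -94343/45 ≈ -2096.5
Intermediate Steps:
z = 0 (z = -5*4*0 = -20*0 = 0)
g(K, S) = 5
-62 + 154*(-44/72 - 63/g(-8, z)) = -62 + 154*(-44/72 - 63/5) = -62 + 154*(-44*1/72 - 63*1/5) = -62 + 154*(-11/18 - 63/5) = -62 + 154*(-1189/90) = -62 - 91553/45 = -94343/45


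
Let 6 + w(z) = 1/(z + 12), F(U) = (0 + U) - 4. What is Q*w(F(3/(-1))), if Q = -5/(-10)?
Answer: -29/10 ≈ -2.9000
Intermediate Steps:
F(U) = -4 + U (F(U) = U - 4 = -4 + U)
Q = ½ (Q = -5*(-⅒) = ½ ≈ 0.50000)
w(z) = -6 + 1/(12 + z) (w(z) = -6 + 1/(z + 12) = -6 + 1/(12 + z))
Q*w(F(3/(-1))) = ((-71 - 6*(-4 + 3/(-1)))/(12 + (-4 + 3/(-1))))/2 = ((-71 - 6*(-4 + 3*(-1)))/(12 + (-4 + 3*(-1))))/2 = ((-71 - 6*(-4 - 3))/(12 + (-4 - 3)))/2 = ((-71 - 6*(-7))/(12 - 7))/2 = ((-71 + 42)/5)/2 = ((⅕)*(-29))/2 = (½)*(-29/5) = -29/10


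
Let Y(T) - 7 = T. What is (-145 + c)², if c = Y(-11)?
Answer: 22201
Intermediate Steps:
Y(T) = 7 + T
c = -4 (c = 7 - 11 = -4)
(-145 + c)² = (-145 - 4)² = (-149)² = 22201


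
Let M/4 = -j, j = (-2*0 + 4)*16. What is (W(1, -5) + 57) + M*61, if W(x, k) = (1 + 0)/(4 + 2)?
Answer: -93353/6 ≈ -15559.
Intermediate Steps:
W(x, k) = 1/6
j = 64 (j = (0 + 4)*16 = 4*16 = 64)
M = -256 (M = 4*(-1*64) = 4*(-64) = -256)
(W(1, -5) + 57) + M*61 = (1/6 + 57) - 256*61 = 343/6 - 15616 = -93353/6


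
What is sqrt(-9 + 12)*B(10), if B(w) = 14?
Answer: 14*sqrt(3) ≈ 24.249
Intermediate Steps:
sqrt(-9 + 12)*B(10) = sqrt(-9 + 12)*14 = sqrt(3)*14 = 14*sqrt(3)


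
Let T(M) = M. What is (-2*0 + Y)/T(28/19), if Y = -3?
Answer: -57/28 ≈ -2.0357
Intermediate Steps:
(-2*0 + Y)/T(28/19) = (-2*0 - 3)/((28/19)) = (0 - 3)/((28*(1/19))) = -3/28/19 = -3*19/28 = -57/28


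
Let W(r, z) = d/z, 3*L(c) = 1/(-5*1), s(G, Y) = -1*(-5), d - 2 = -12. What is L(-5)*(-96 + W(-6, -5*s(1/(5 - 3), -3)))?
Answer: 478/75 ≈ 6.3733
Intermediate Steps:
d = -10 (d = 2 - 12 = -10)
s(G, Y) = 5
L(c) = -1/15 (L(c) = 1/(3*((-5*1))) = (1/3)/(-5) = (1/3)*(-1/5) = -1/15)
W(r, z) = -10/z
L(-5)*(-96 + W(-6, -5*s(1/(5 - 3), -3))) = -(-96 - 10/((-5*5)))/15 = -(-96 - 10/(-25))/15 = -(-96 - 10*(-1/25))/15 = -(-96 + 2/5)/15 = -1/15*(-478/5) = 478/75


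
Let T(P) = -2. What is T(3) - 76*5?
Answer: -382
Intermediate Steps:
T(3) - 76*5 = -2 - 76*5 = -2 - 38*10 = -2 - 380 = -382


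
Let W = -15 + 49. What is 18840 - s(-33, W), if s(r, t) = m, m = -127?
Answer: 18967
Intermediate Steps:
W = 34
s(r, t) = -127
18840 - s(-33, W) = 18840 - 1*(-127) = 18840 + 127 = 18967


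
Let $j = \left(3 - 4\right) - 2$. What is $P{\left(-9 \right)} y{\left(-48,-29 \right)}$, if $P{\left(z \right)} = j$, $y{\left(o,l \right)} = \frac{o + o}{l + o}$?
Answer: $- \frac{288}{77} \approx -3.7403$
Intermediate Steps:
$y{\left(o,l \right)} = \frac{2 o}{l + o}$
$j = -3$ ($j = -1 - 2 = -3$)
$P{\left(z \right)} = -3$
$P{\left(-9 \right)} y{\left(-48,-29 \right)} = - 3 \cdot 2 \left(-48\right) \frac{1}{-29 - 48} = - 3 \cdot 2 \left(-48\right) \frac{1}{-77} = - 3 \cdot 2 \left(-48\right) \left(- \frac{1}{77}\right) = \left(-3\right) \frac{96}{77} = - \frac{288}{77}$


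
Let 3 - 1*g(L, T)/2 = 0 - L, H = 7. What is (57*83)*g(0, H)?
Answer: 28386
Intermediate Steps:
g(L, T) = 6 + 2*L (g(L, T) = 6 - 2*(0 - L) = 6 - (-2)*L = 6 + 2*L)
(57*83)*g(0, H) = (57*83)*(6 + 2*0) = 4731*(6 + 0) = 4731*6 = 28386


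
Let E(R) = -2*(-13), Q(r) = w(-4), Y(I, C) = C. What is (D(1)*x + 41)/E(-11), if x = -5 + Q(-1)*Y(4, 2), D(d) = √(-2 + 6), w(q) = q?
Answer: 15/26 ≈ 0.57692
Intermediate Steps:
D(d) = 2 (D(d) = √4 = 2)
Q(r) = -4
E(R) = 26
x = -13 (x = -5 - 4*2 = -5 - 8 = -13)
(D(1)*x + 41)/E(-11) = (2*(-13) + 41)/26 = (-26 + 41)*(1/26) = 15*(1/26) = 15/26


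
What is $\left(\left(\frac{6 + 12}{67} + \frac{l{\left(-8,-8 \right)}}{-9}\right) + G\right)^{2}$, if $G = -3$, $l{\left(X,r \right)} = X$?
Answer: $\frac{1234321}{363609} \approx 3.3946$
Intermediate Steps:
$\left(\left(\frac{6 + 12}{67} + \frac{l{\left(-8,-8 \right)}}{-9}\right) + G\right)^{2} = \left(\left(\frac{6 + 12}{67} - \frac{8}{-9}\right) - 3\right)^{2} = \left(\left(18 \cdot \frac{1}{67} - - \frac{8}{9}\right) - 3\right)^{2} = \left(\left(\frac{18}{67} + \frac{8}{9}\right) - 3\right)^{2} = \left(\frac{698}{603} - 3\right)^{2} = \left(- \frac{1111}{603}\right)^{2} = \frac{1234321}{363609}$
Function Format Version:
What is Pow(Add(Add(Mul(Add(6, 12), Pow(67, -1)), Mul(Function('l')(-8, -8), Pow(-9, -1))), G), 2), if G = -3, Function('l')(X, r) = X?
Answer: Rational(1234321, 363609) ≈ 3.3946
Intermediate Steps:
Pow(Add(Add(Mul(Add(6, 12), Pow(67, -1)), Mul(Function('l')(-8, -8), Pow(-9, -1))), G), 2) = Pow(Add(Add(Mul(Add(6, 12), Pow(67, -1)), Mul(-8, Pow(-9, -1))), -3), 2) = Pow(Add(Add(Mul(18, Rational(1, 67)), Mul(-8, Rational(-1, 9))), -3), 2) = Pow(Add(Add(Rational(18, 67), Rational(8, 9)), -3), 2) = Pow(Add(Rational(698, 603), -3), 2) = Pow(Rational(-1111, 603), 2) = Rational(1234321, 363609)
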